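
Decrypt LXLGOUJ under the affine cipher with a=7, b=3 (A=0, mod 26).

The inverse of 7 mod 26 is 15, since 7·15=105≡1. Apply D(y)=15·(y−3) mod 26:
L(11): 15·(11−3)=120≡16 → Q
X(23): 15·(23−3)=300≡14 → O
L(11): 15·(11−3)=120≡16 → Q
G(6): 15·(6−3)=45≡19 → T
O(14): 15·(14−3)=165≡9 → J
U(20): 15·(20−3)=255≡21 → V
J(9): 15·(9−3)=90≡12 → M

QOQTJVM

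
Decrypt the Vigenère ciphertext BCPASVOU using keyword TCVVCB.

Repeat the key across the ciphertext: TCVVCBTC
B(1)−T(19): -18≡8 → I
C(2)−C(2): 0 → A
P(15)−V(21): -6≡20 → U
A(0)−V(21): -21≡5 → F
S(18)−C(2): 16 → Q
V(21)−B(1): 20 → U
O(14)−T(19): -5≡21 → V
U(20)−C(2): 18 → S

IAUFQUVS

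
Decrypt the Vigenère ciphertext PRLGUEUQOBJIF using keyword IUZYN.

HXMIHWARQOBOG

Repeat the key across the ciphertext: IUZYNIUZYNIUZ
P(15)−I(8): 7 → H
R(17)−U(20): -3≡23 → X
L(11)−Z(25): -14≡12 → M
G(6)−Y(24): -18≡8 → I
U(20)−N(13): 7 → H
E(4)−I(8): -4≡22 → W
U(20)−U(20): 0 → A
Q(16)−Z(25): -9≡17 → R
O(14)−Y(24): -10≡16 → Q
B(1)−N(13): -12≡14 → O
J(9)−I(8): 1 → B
I(8)−U(20): -12≡14 → O
F(5)−Z(25): -20≡6 → G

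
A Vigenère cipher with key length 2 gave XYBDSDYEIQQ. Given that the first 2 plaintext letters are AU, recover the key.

XE

Subtract each crib letter from the matching ciphertext letter (mod 26):
X(23)−A(0)=23 → X
Y(24)−U(20)=4 → E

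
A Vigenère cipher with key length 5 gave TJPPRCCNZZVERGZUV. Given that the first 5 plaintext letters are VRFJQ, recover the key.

YSKGB

Subtract each crib letter from the matching ciphertext letter (mod 26):
T(19)−V(21)=-2≡24 → Y
J(9)−R(17)=-8≡18 → S
P(15)−F(5)=10 → K
P(15)−J(9)=6 → G
R(17)−Q(16)=1 → B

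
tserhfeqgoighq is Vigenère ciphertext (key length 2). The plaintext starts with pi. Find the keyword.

ek

Subtract each crib letter from the matching ciphertext letter (mod 26):
t(19)−p(15)=4 → e
s(18)−i(8)=10 → k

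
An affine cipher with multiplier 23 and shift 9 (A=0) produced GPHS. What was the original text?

BYSX

The inverse of 23 mod 26 is 17, since 23·17=391≡1. Apply D(y)=17·(y−9) mod 26:
G(6): 17·(6−9)=-51≡1 → B
P(15): 17·(15−9)=102≡24 → Y
H(7): 17·(7−9)=-34≡18 → S
S(18): 17·(18−9)=153≡23 → X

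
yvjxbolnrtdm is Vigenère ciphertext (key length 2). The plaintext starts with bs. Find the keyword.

Subtract each crib letter from the matching ciphertext letter (mod 26):
y(24)−b(1)=23 → x
v(21)−s(18)=3 → d

xd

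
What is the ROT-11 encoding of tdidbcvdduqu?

eotomngoofbf

t(19): 19+11=30≡4 → e
d(3): 3+11=14 → o
i(8): 8+11=19 → t
d(3): 3+11=14 → o
b(1): 1+11=12 → m
c(2): 2+11=13 → n
v(21): 21+11=32≡6 → g
d(3): 3+11=14 → o
d(3): 3+11=14 → o
u(20): 20+11=31≡5 → f
q(16): 16+11=27≡1 → b
u(20): 20+11=31≡5 → f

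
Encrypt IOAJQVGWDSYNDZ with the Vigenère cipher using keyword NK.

Repeat the key across the message: NKNKNKNKNKNKNK
I(8)+N(13): 21 → V
O(14)+K(10): 24 → Y
A(0)+N(13): 13 → N
J(9)+K(10): 19 → T
Q(16)+N(13): 29≡3 → D
V(21)+K(10): 31≡5 → F
G(6)+N(13): 19 → T
W(22)+K(10): 32≡6 → G
D(3)+N(13): 16 → Q
S(18)+K(10): 28≡2 → C
Y(24)+N(13): 37≡11 → L
N(13)+K(10): 23 → X
D(3)+N(13): 16 → Q
Z(25)+K(10): 35≡9 → J

VYNTDFTGQCLXQJ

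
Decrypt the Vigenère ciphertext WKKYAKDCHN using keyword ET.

SRGFWRZJDU

Repeat the key across the ciphertext: ETETETETET
W(22)−E(4): 18 → S
K(10)−T(19): -9≡17 → R
K(10)−E(4): 6 → G
Y(24)−T(19): 5 → F
A(0)−E(4): -4≡22 → W
K(10)−T(19): -9≡17 → R
D(3)−E(4): -1≡25 → Z
C(2)−T(19): -17≡9 → J
H(7)−E(4): 3 → D
N(13)−T(19): -6≡20 → U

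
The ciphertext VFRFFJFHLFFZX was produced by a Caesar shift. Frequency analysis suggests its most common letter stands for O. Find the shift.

The most frequent ciphertext letter is F (appears 6 times).
F is position 5; O is position 14.
Shift = -9≡17.

17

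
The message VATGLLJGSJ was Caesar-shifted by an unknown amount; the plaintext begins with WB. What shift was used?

From the crib: V(21)−W(22)=-1≡25, so the shift is 25.

25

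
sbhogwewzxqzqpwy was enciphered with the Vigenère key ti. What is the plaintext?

Repeat the key across the ciphertext: titititititititi
s(18)−t(19): -1≡25 → z
b(1)−i(8): -7≡19 → t
h(7)−t(19): -12≡14 → o
o(14)−i(8): 6 → g
g(6)−t(19): -13≡13 → n
w(22)−i(8): 14 → o
e(4)−t(19): -15≡11 → l
w(22)−i(8): 14 → o
z(25)−t(19): 6 → g
x(23)−i(8): 15 → p
q(16)−t(19): -3≡23 → x
z(25)−i(8): 17 → r
q(16)−t(19): -3≡23 → x
p(15)−i(8): 7 → h
w(22)−t(19): 3 → d
y(24)−i(8): 16 → q

ztognologpxrxhdq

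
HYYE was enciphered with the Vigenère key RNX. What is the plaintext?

QLBN

Repeat the key across the ciphertext: RNXR
H(7)−R(17): -10≡16 → Q
Y(24)−N(13): 11 → L
Y(24)−X(23): 1 → B
E(4)−R(17): -13≡13 → N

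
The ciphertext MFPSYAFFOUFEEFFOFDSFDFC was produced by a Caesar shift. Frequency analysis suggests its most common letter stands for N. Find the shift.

The most frequent ciphertext letter is F (appears 9 times).
F is position 5; N is position 13.
Shift = -8≡18.

18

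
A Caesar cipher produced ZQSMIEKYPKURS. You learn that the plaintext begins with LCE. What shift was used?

14

From the crib: Z(25)−L(11)=14, so the shift is 14.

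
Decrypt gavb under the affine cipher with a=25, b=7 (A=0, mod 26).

The inverse of 25 mod 26 is 25, since 25·25=625≡1. Apply D(y)=25·(y−7) mod 26:
g(6): 25·(6−7)=-25≡1 → b
a(0): 25·(0−7)=-175≡7 → h
v(21): 25·(21−7)=350≡12 → m
b(1): 25·(1−7)=-150≡6 → g

bhmg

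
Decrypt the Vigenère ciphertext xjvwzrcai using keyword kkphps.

nzgpkzsqt

Repeat the key across the ciphertext: kkphpskkp
x(23)−k(10): 13 → n
j(9)−k(10): -1≡25 → z
v(21)−p(15): 6 → g
w(22)−h(7): 15 → p
z(25)−p(15): 10 → k
r(17)−s(18): -1≡25 → z
c(2)−k(10): -8≡18 → s
a(0)−k(10): -10≡16 → q
i(8)−p(15): -7≡19 → t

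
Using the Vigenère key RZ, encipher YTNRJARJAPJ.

PSEQAZIIROA

Repeat the key across the message: RZRZRZRZRZR
Y(24)+R(17): 41≡15 → P
T(19)+Z(25): 44≡18 → S
N(13)+R(17): 30≡4 → E
R(17)+Z(25): 42≡16 → Q
J(9)+R(17): 26≡0 → A
A(0)+Z(25): 25 → Z
R(17)+R(17): 34≡8 → I
J(9)+Z(25): 34≡8 → I
A(0)+R(17): 17 → R
P(15)+Z(25): 40≡14 → O
J(9)+R(17): 26≡0 → A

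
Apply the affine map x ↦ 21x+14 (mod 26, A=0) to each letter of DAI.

ZOA

D(3): 21·3+14=77≡25 → Z
A(0): 21·0+14=14 → O
I(8): 21·8+14=182≡0 → A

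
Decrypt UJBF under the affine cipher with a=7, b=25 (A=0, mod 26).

The inverse of 7 mod 26 is 15, since 7·15=105≡1. Apply D(y)=15·(y−25) mod 26:
U(20): 15·(20−25)=-75≡3 → D
J(9): 15·(9−25)=-240≡20 → U
B(1): 15·(1−25)=-360≡4 → E
F(5): 15·(5−25)=-300≡12 → M

DUEM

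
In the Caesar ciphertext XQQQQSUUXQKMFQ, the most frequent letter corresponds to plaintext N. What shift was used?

3

The most frequent ciphertext letter is Q (appears 6 times).
Q is position 16; N is position 13.
Shift = 3.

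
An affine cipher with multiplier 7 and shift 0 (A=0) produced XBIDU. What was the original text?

HPQTO

The inverse of 7 mod 26 is 15, since 7·15=105≡1. Apply D(y)=15·(y−0) mod 26:
X(23): 15·(23−0)=345≡7 → H
B(1): 15·(1−0)=15 → P
I(8): 15·(8−0)=120≡16 → Q
D(3): 15·(3−0)=45≡19 → T
U(20): 15·(20−0)=300≡14 → O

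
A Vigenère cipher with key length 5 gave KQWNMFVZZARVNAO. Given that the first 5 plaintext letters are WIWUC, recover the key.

OIATK

Subtract each crib letter from the matching ciphertext letter (mod 26):
K(10)−W(22)=-12≡14 → O
Q(16)−I(8)=8 → I
W(22)−W(22)=0 → A
N(13)−U(20)=-7≡19 → T
M(12)−C(2)=10 → K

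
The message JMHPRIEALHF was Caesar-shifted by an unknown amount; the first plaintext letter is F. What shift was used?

From the crib: J(9)−F(5)=4, so the shift is 4.

4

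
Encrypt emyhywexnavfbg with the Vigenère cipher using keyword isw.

meupqsmpjinbjy

Repeat the key across the message: iswiswiswiswis
e(4)+i(8): 12 → m
m(12)+s(18): 30≡4 → e
y(24)+w(22): 46≡20 → u
h(7)+i(8): 15 → p
y(24)+s(18): 42≡16 → q
w(22)+w(22): 44≡18 → s
e(4)+i(8): 12 → m
x(23)+s(18): 41≡15 → p
n(13)+w(22): 35≡9 → j
a(0)+i(8): 8 → i
v(21)+s(18): 39≡13 → n
f(5)+w(22): 27≡1 → b
b(1)+i(8): 9 → j
g(6)+s(18): 24 → y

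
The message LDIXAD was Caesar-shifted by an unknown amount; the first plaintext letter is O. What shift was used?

From the crib: L(11)−O(14)=-3≡23, so the shift is 23.

23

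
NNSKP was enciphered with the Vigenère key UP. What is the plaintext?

TYYVV

Repeat the key across the ciphertext: UPUPU
N(13)−U(20): -7≡19 → T
N(13)−P(15): -2≡24 → Y
S(18)−U(20): -2≡24 → Y
K(10)−P(15): -5≡21 → V
P(15)−U(20): -5≡21 → V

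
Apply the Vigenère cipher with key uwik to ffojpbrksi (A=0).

zbwtjxzume

Repeat the key across the message: uwikuwikuw
f(5)+u(20): 25 → z
f(5)+w(22): 27≡1 → b
o(14)+i(8): 22 → w
j(9)+k(10): 19 → t
p(15)+u(20): 35≡9 → j
b(1)+w(22): 23 → x
r(17)+i(8): 25 → z
k(10)+k(10): 20 → u
s(18)+u(20): 38≡12 → m
i(8)+w(22): 30≡4 → e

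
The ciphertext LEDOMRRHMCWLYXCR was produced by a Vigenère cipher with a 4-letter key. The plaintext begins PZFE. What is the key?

WFYK

Subtract each crib letter from the matching ciphertext letter (mod 26):
L(11)−P(15)=-4≡22 → W
E(4)−Z(25)=-21≡5 → F
D(3)−F(5)=-2≡24 → Y
O(14)−E(4)=10 → K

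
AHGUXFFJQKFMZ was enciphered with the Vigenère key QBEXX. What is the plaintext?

Repeat the key across the ciphertext: QBEXXQBEXXQBE
A(0)−Q(16): -16≡10 → K
H(7)−B(1): 6 → G
G(6)−E(4): 2 → C
U(20)−X(23): -3≡23 → X
X(23)−X(23): 0 → A
F(5)−Q(16): -11≡15 → P
F(5)−B(1): 4 → E
J(9)−E(4): 5 → F
Q(16)−X(23): -7≡19 → T
K(10)−X(23): -13≡13 → N
F(5)−Q(16): -11≡15 → P
M(12)−B(1): 11 → L
Z(25)−E(4): 21 → V

KGCXAPEFTNPLV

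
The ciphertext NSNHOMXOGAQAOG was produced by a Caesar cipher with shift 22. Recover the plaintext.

RWRLSQBSKEUESK

N(13): 13−22=-9≡17 → R
S(18): 18−22=-4≡22 → W
N(13): 13−22=-9≡17 → R
H(7): 7−22=-15≡11 → L
O(14): 14−22=-8≡18 → S
M(12): 12−22=-10≡16 → Q
X(23): 23−22=1 → B
O(14): 14−22=-8≡18 → S
G(6): 6−22=-16≡10 → K
A(0): 0−22=-22≡4 → E
Q(16): 16−22=-6≡20 → U
A(0): 0−22=-22≡4 → E
O(14): 14−22=-8≡18 → S
G(6): 6−22=-16≡10 → K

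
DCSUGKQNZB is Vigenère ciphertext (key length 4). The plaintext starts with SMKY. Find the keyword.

Subtract each crib letter from the matching ciphertext letter (mod 26):
D(3)−S(18)=-15≡11 → L
C(2)−M(12)=-10≡16 → Q
S(18)−K(10)=8 → I
U(20)−Y(24)=-4≡22 → W

LQIW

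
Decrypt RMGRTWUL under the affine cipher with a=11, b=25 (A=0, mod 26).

ENDEQVJU

The inverse of 11 mod 26 is 19, since 11·19=209≡1. Apply D(y)=19·(y−25) mod 26:
R(17): 19·(17−25)=-152≡4 → E
M(12): 19·(12−25)=-247≡13 → N
G(6): 19·(6−25)=-361≡3 → D
R(17): 19·(17−25)=-152≡4 → E
T(19): 19·(19−25)=-114≡16 → Q
W(22): 19·(22−25)=-57≡21 → V
U(20): 19·(20−25)=-95≡9 → J
L(11): 19·(11−25)=-266≡20 → U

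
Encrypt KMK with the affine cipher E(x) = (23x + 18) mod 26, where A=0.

K(10): 23·10+18=248≡14 → O
M(12): 23·12+18=294≡8 → I
K(10): 23·10+18=248≡14 → O

OIO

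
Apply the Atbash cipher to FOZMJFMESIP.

F(5) → U(20)
O(14) → L(11)
Z(25) → A(0)
M(12) → N(13)
J(9) → Q(16)
F(5) → U(20)
M(12) → N(13)
E(4) → V(21)
S(18) → H(7)
I(8) → R(17)
P(15) → K(10)

ULANQUNVHRK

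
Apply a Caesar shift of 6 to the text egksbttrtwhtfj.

kmqyhzzxzcnzlp

e(4): 4+6=10 → k
g(6): 6+6=12 → m
k(10): 10+6=16 → q
s(18): 18+6=24 → y
b(1): 1+6=7 → h
t(19): 19+6=25 → z
t(19): 19+6=25 → z
r(17): 17+6=23 → x
t(19): 19+6=25 → z
w(22): 22+6=28≡2 → c
h(7): 7+6=13 → n
t(19): 19+6=25 → z
f(5): 5+6=11 → l
j(9): 9+6=15 → p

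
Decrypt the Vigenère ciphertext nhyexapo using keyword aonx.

Repeat the key across the ciphertext: aonxaonx
n(13)−a(0): 13 → n
h(7)−o(14): -7≡19 → t
y(24)−n(13): 11 → l
e(4)−x(23): -19≡7 → h
x(23)−a(0): 23 → x
a(0)−o(14): -14≡12 → m
p(15)−n(13): 2 → c
o(14)−x(23): -9≡17 → r

ntlhxmcr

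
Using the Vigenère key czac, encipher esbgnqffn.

Repeat the key across the message: czacczacc
e(4)+c(2): 6 → g
s(18)+z(25): 43≡17 → r
b(1)+a(0): 1 → b
g(6)+c(2): 8 → i
n(13)+c(2): 15 → p
q(16)+z(25): 41≡15 → p
f(5)+a(0): 5 → f
f(5)+c(2): 7 → h
n(13)+c(2): 15 → p

grbippfhp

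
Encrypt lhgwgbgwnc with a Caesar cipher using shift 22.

hdcscxcsjy

l(11): 11+22=33≡7 → h
h(7): 7+22=29≡3 → d
g(6): 6+22=28≡2 → c
w(22): 22+22=44≡18 → s
g(6): 6+22=28≡2 → c
b(1): 1+22=23 → x
g(6): 6+22=28≡2 → c
w(22): 22+22=44≡18 → s
n(13): 13+22=35≡9 → j
c(2): 2+22=24 → y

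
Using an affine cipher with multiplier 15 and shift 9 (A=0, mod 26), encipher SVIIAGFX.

S(18): 15·18+9=279≡19 → T
V(21): 15·21+9=324≡12 → M
I(8): 15·8+9=129≡25 → Z
I(8): 15·8+9=129≡25 → Z
A(0): 15·0+9=9 → J
G(6): 15·6+9=99≡21 → V
F(5): 15·5+9=84≡6 → G
X(23): 15·23+9=354≡16 → Q

TMZZJVGQ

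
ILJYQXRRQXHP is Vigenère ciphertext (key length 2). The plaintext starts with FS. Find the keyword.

Subtract each crib letter from the matching ciphertext letter (mod 26):
I(8)−F(5)=3 → D
L(11)−S(18)=-7≡19 → T

DT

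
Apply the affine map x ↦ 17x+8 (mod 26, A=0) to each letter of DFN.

HPV

D(3): 17·3+8=59≡7 → H
F(5): 17·5+8=93≡15 → P
N(13): 17·13+8=229≡21 → V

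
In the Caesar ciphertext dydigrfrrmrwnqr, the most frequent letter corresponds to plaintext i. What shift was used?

The most frequent ciphertext letter is r (appears 5 times).
r is position 17; i is position 8.
Shift = 9.

9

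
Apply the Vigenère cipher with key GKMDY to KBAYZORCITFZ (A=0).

Repeat the key across the message: GKMDYGKMDYGK
K(10)+G(6): 16 → Q
B(1)+K(10): 11 → L
A(0)+M(12): 12 → M
Y(24)+D(3): 27≡1 → B
Z(25)+Y(24): 49≡23 → X
O(14)+G(6): 20 → U
R(17)+K(10): 27≡1 → B
C(2)+M(12): 14 → O
I(8)+D(3): 11 → L
T(19)+Y(24): 43≡17 → R
F(5)+G(6): 11 → L
Z(25)+K(10): 35≡9 → J

QLMBXUBOLRLJ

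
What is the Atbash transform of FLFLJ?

UOUOQ

F(5) → U(20)
L(11) → O(14)
F(5) → U(20)
L(11) → O(14)
J(9) → Q(16)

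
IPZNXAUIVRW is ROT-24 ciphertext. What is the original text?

KRBPZCWKXTY

I(8): 8−24=-16≡10 → K
P(15): 15−24=-9≡17 → R
Z(25): 25−24=1 → B
N(13): 13−24=-11≡15 → P
X(23): 23−24=-1≡25 → Z
A(0): 0−24=-24≡2 → C
U(20): 20−24=-4≡22 → W
I(8): 8−24=-16≡10 → K
V(21): 21−24=-3≡23 → X
R(17): 17−24=-7≡19 → T
W(22): 22−24=-2≡24 → Y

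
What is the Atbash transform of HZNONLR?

SAMLMOI

H(7) → S(18)
Z(25) → A(0)
N(13) → M(12)
O(14) → L(11)
N(13) → M(12)
L(11) → O(14)
R(17) → I(8)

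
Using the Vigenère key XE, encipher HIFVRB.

Repeat the key across the message: XEXEXE
H(7)+X(23): 30≡4 → E
I(8)+E(4): 12 → M
F(5)+X(23): 28≡2 → C
V(21)+E(4): 25 → Z
R(17)+X(23): 40≡14 → O
B(1)+E(4): 5 → F

EMCZOF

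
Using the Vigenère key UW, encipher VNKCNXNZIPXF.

PJEYHTHVCLRB

Repeat the key across the message: UWUWUWUWUWUW
V(21)+U(20): 41≡15 → P
N(13)+W(22): 35≡9 → J
K(10)+U(20): 30≡4 → E
C(2)+W(22): 24 → Y
N(13)+U(20): 33≡7 → H
X(23)+W(22): 45≡19 → T
N(13)+U(20): 33≡7 → H
Z(25)+W(22): 47≡21 → V
I(8)+U(20): 28≡2 → C
P(15)+W(22): 37≡11 → L
X(23)+U(20): 43≡17 → R
F(5)+W(22): 27≡1 → B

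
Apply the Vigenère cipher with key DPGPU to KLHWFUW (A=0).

NANLZXL

Repeat the key across the message: DPGPUDP
K(10)+D(3): 13 → N
L(11)+P(15): 26≡0 → A
H(7)+G(6): 13 → N
W(22)+P(15): 37≡11 → L
F(5)+U(20): 25 → Z
U(20)+D(3): 23 → X
W(22)+P(15): 37≡11 → L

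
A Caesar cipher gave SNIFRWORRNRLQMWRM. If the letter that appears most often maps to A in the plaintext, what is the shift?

17

The most frequent ciphertext letter is R (appears 5 times).
R is position 17; A is position 0.
Shift = 17.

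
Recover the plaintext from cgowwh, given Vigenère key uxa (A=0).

ijoczh

Repeat the key across the ciphertext: uxauxa
c(2)−u(20): -18≡8 → i
g(6)−x(23): -17≡9 → j
o(14)−a(0): 14 → o
w(22)−u(20): 2 → c
w(22)−x(23): -1≡25 → z
h(7)−a(0): 7 → h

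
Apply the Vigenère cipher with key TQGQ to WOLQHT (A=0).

PERGAJ

Repeat the key across the message: TQGQTQ
W(22)+T(19): 41≡15 → P
O(14)+Q(16): 30≡4 → E
L(11)+G(6): 17 → R
Q(16)+Q(16): 32≡6 → G
H(7)+T(19): 26≡0 → A
T(19)+Q(16): 35≡9 → J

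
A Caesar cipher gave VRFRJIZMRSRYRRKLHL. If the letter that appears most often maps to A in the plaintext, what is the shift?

The most frequent ciphertext letter is R (appears 6 times).
R is position 17; A is position 0.
Shift = 17.

17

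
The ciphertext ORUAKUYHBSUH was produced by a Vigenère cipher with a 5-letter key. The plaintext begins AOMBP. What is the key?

Subtract each crib letter from the matching ciphertext letter (mod 26):
O(14)−A(0)=14 → O
R(17)−O(14)=3 → D
U(20)−M(12)=8 → I
A(0)−B(1)=-1≡25 → Z
K(10)−P(15)=-5≡21 → V

ODIZV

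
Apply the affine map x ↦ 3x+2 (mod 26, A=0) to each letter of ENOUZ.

OPSKZ

E(4): 3·4+2=14 → O
N(13): 3·13+2=41≡15 → P
O(14): 3·14+2=44≡18 → S
U(20): 3·20+2=62≡10 → K
Z(25): 3·25+2=77≡25 → Z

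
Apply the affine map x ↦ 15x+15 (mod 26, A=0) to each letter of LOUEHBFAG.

YRDXQEMPB

L(11): 15·11+15=180≡24 → Y
O(14): 15·14+15=225≡17 → R
U(20): 15·20+15=315≡3 → D
E(4): 15·4+15=75≡23 → X
H(7): 15·7+15=120≡16 → Q
B(1): 15·1+15=30≡4 → E
F(5): 15·5+15=90≡12 → M
A(0): 15·0+15=15 → P
G(6): 15·6+15=105≡1 → B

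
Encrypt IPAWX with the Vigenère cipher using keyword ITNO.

QINKF

Repeat the key across the message: ITNOI
I(8)+I(8): 16 → Q
P(15)+T(19): 34≡8 → I
A(0)+N(13): 13 → N
W(22)+O(14): 36≡10 → K
X(23)+I(8): 31≡5 → F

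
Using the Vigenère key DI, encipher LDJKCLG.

OLMSFTJ

Repeat the key across the message: DIDIDID
L(11)+D(3): 14 → O
D(3)+I(8): 11 → L
J(9)+D(3): 12 → M
K(10)+I(8): 18 → S
C(2)+D(3): 5 → F
L(11)+I(8): 19 → T
G(6)+D(3): 9 → J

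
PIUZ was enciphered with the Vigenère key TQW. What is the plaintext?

WSYG

Repeat the key across the ciphertext: TQWT
P(15)−T(19): -4≡22 → W
I(8)−Q(16): -8≡18 → S
U(20)−W(22): -2≡24 → Y
Z(25)−T(19): 6 → G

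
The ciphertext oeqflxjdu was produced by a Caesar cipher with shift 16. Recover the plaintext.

o(14): 14−16=-2≡24 → y
e(4): 4−16=-12≡14 → o
q(16): 16−16=0 → a
f(5): 5−16=-11≡15 → p
l(11): 11−16=-5≡21 → v
x(23): 23−16=7 → h
j(9): 9−16=-7≡19 → t
d(3): 3−16=-13≡13 → n
u(20): 20−16=4 → e

yoapvhtne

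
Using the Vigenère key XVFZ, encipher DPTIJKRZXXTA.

Repeat the key across the message: XVFZXVFZXVFZ
D(3)+X(23): 26≡0 → A
P(15)+V(21): 36≡10 → K
T(19)+F(5): 24 → Y
I(8)+Z(25): 33≡7 → H
J(9)+X(23): 32≡6 → G
K(10)+V(21): 31≡5 → F
R(17)+F(5): 22 → W
Z(25)+Z(25): 50≡24 → Y
X(23)+X(23): 46≡20 → U
X(23)+V(21): 44≡18 → S
T(19)+F(5): 24 → Y
A(0)+Z(25): 25 → Z

AKYHGFWYUSYZ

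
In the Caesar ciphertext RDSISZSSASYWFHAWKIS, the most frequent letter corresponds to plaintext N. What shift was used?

The most frequent ciphertext letter is S (appears 6 times).
S is position 18; N is position 13.
Shift = 5.

5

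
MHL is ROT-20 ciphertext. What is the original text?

SNR

M(12): 12−20=-8≡18 → S
H(7): 7−20=-13≡13 → N
L(11): 11−20=-9≡17 → R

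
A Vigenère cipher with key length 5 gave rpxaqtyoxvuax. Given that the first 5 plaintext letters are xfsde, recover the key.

Subtract each crib letter from the matching ciphertext letter (mod 26):
r(17)−x(23)=-6≡20 → u
p(15)−f(5)=10 → k
x(23)−s(18)=5 → f
a(0)−d(3)=-3≡23 → x
q(16)−e(4)=12 → m

ukfxm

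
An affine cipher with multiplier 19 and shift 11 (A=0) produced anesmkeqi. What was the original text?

The inverse of 19 mod 26 is 11, since 19·11=209≡1. Apply D(y)=11·(y−11) mod 26:
a(0): 11·(0−11)=-121≡9 → j
n(13): 11·(13−11)=22 → w
e(4): 11·(4−11)=-77≡1 → b
s(18): 11·(18−11)=77≡25 → z
m(12): 11·(12−11)=11 → l
k(10): 11·(10−11)=-11≡15 → p
e(4): 11·(4−11)=-77≡1 → b
q(16): 11·(16−11)=55≡3 → d
i(8): 11·(8−11)=-33≡19 → t

jwbzlpbdt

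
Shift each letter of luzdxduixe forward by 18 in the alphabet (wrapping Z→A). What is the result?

l(11): 11+18=29≡3 → d
u(20): 20+18=38≡12 → m
z(25): 25+18=43≡17 → r
d(3): 3+18=21 → v
x(23): 23+18=41≡15 → p
d(3): 3+18=21 → v
u(20): 20+18=38≡12 → m
i(8): 8+18=26≡0 → a
x(23): 23+18=41≡15 → p
e(4): 4+18=22 → w

dmrvpvmapw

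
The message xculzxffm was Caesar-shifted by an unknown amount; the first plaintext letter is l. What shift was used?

From the crib: x(23)−l(11)=12, so the shift is 12.

12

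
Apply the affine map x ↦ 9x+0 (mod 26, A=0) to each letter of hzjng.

h(7): 9·7+0=63≡11 → l
z(25): 9·25+0=225≡17 → r
j(9): 9·9+0=81≡3 → d
n(13): 9·13+0=117≡13 → n
g(6): 9·6+0=54≡2 → c

lrdnc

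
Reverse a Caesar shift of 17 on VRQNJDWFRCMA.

EAZWSMFOALVJ

V(21): 21−17=4 → E
R(17): 17−17=0 → A
Q(16): 16−17=-1≡25 → Z
N(13): 13−17=-4≡22 → W
J(9): 9−17=-8≡18 → S
D(3): 3−17=-14≡12 → M
W(22): 22−17=5 → F
F(5): 5−17=-12≡14 → O
R(17): 17−17=0 → A
C(2): 2−17=-15≡11 → L
M(12): 12−17=-5≡21 → V
A(0): 0−17=-17≡9 → J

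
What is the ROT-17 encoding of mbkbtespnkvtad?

dsbskvjgebmkru

m(12): 12+17=29≡3 → d
b(1): 1+17=18 → s
k(10): 10+17=27≡1 → b
b(1): 1+17=18 → s
t(19): 19+17=36≡10 → k
e(4): 4+17=21 → v
s(18): 18+17=35≡9 → j
p(15): 15+17=32≡6 → g
n(13): 13+17=30≡4 → e
k(10): 10+17=27≡1 → b
v(21): 21+17=38≡12 → m
t(19): 19+17=36≡10 → k
a(0): 0+17=17 → r
d(3): 3+17=20 → u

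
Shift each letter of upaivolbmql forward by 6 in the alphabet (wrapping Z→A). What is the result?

u(20): 20+6=26≡0 → a
p(15): 15+6=21 → v
a(0): 0+6=6 → g
i(8): 8+6=14 → o
v(21): 21+6=27≡1 → b
o(14): 14+6=20 → u
l(11): 11+6=17 → r
b(1): 1+6=7 → h
m(12): 12+6=18 → s
q(16): 16+6=22 → w
l(11): 11+6=17 → r

avgoburhswr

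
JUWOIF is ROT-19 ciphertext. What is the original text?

J(9): 9−19=-10≡16 → Q
U(20): 20−19=1 → B
W(22): 22−19=3 → D
O(14): 14−19=-5≡21 → V
I(8): 8−19=-11≡15 → P
F(5): 5−19=-14≡12 → M

QBDVPM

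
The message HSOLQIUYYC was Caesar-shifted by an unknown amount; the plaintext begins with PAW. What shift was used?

From the crib: H(7)−P(15)=-8≡18, so the shift is 18.

18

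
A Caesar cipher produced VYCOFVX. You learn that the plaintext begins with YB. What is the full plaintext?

From the crib: V(21)−Y(24)=-3≡23, so the shift is 23.
Subtract 23 from each ciphertext letter:
V(21): 21−23=-2≡24 → Y
Y(24): 24−23=1 → B
C(2): 2−23=-21≡5 → F
O(14): 14−23=-9≡17 → R
F(5): 5−23=-18≡8 → I
V(21): 21−23=-2≡24 → Y
X(23): 23−23=0 → A

YBFRIYA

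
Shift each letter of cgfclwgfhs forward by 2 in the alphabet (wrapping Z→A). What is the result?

eihenyihju

c(2): 2+2=4 → e
g(6): 6+2=8 → i
f(5): 5+2=7 → h
c(2): 2+2=4 → e
l(11): 11+2=13 → n
w(22): 22+2=24 → y
g(6): 6+2=8 → i
f(5): 5+2=7 → h
h(7): 7+2=9 → j
s(18): 18+2=20 → u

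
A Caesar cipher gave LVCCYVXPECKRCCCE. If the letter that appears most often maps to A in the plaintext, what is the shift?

2

The most frequent ciphertext letter is C (appears 6 times).
C is position 2; A is position 0.
Shift = 2.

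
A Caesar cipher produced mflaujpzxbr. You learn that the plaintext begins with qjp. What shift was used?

From the crib: m(12)−q(16)=-4≡22, so the shift is 22.

22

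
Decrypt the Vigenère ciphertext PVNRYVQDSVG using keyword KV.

FADWOAGIIAW

Repeat the key across the ciphertext: KVKVKVKVKVK
P(15)−K(10): 5 → F
V(21)−V(21): 0 → A
N(13)−K(10): 3 → D
R(17)−V(21): -4≡22 → W
Y(24)−K(10): 14 → O
V(21)−V(21): 0 → A
Q(16)−K(10): 6 → G
D(3)−V(21): -18≡8 → I
S(18)−K(10): 8 → I
V(21)−V(21): 0 → A
G(6)−K(10): -4≡22 → W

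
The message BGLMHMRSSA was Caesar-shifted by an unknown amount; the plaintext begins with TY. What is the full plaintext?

From the crib: B(1)−T(19)=-18≡8, so the shift is 8.
Subtract 8 from each ciphertext letter:
B(1): 1−8=-7≡19 → T
G(6): 6−8=-2≡24 → Y
L(11): 11−8=3 → D
M(12): 12−8=4 → E
H(7): 7−8=-1≡25 → Z
M(12): 12−8=4 → E
R(17): 17−8=9 → J
S(18): 18−8=10 → K
S(18): 18−8=10 → K
A(0): 0−8=-8≡18 → S

TYDEZEJKKS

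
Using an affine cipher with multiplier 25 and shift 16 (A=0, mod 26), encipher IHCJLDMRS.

I(8): 25·8+16=216≡8 → I
H(7): 25·7+16=191≡9 → J
C(2): 25·2+16=66≡14 → O
J(9): 25·9+16=241≡7 → H
L(11): 25·11+16=291≡5 → F
D(3): 25·3+16=91≡13 → N
M(12): 25·12+16=316≡4 → E
R(17): 25·17+16=441≡25 → Z
S(18): 25·18+16=466≡24 → Y

IJOHFNEZY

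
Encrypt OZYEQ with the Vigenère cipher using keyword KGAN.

YFYRA

Repeat the key across the message: KGANK
O(14)+K(10): 24 → Y
Z(25)+G(6): 31≡5 → F
Y(24)+A(0): 24 → Y
E(4)+N(13): 17 → R
Q(16)+K(10): 26≡0 → A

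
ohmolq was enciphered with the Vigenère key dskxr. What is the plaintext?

lpcrun

Repeat the key across the ciphertext: dskxrd
o(14)−d(3): 11 → l
h(7)−s(18): -11≡15 → p
m(12)−k(10): 2 → c
o(14)−x(23): -9≡17 → r
l(11)−r(17): -6≡20 → u
q(16)−d(3): 13 → n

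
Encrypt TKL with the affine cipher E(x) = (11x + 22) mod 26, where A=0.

T(19): 11·19+22=231≡23 → X
K(10): 11·10+22=132≡2 → C
L(11): 11·11+22=143≡13 → N

XCN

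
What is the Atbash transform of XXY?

CCB

X(23) → C(2)
X(23) → C(2)
Y(24) → B(1)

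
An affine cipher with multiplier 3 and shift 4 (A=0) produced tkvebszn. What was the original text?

fcxazwhd

The inverse of 3 mod 26 is 9, since 3·9=27≡1. Apply D(y)=9·(y−4) mod 26:
t(19): 9·(19−4)=135≡5 → f
k(10): 9·(10−4)=54≡2 → c
v(21): 9·(21−4)=153≡23 → x
e(4): 9·(4−4)=0 → a
b(1): 9·(1−4)=-27≡25 → z
s(18): 9·(18−4)=126≡22 → w
z(25): 9·(25−4)=189≡7 → h
n(13): 9·(13−4)=81≡3 → d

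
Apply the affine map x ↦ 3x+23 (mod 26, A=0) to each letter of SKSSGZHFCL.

ZBZZPUSMDE

S(18): 3·18+23=77≡25 → Z
K(10): 3·10+23=53≡1 → B
S(18): 3·18+23=77≡25 → Z
S(18): 3·18+23=77≡25 → Z
G(6): 3·6+23=41≡15 → P
Z(25): 3·25+23=98≡20 → U
H(7): 3·7+23=44≡18 → S
F(5): 3·5+23=38≡12 → M
C(2): 3·2+23=29≡3 → D
L(11): 3·11+23=56≡4 → E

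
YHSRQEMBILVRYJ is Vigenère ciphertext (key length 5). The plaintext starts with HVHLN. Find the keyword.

RMLGD

Subtract each crib letter from the matching ciphertext letter (mod 26):
Y(24)−H(7)=17 → R
H(7)−V(21)=-14≡12 → M
S(18)−H(7)=11 → L
R(17)−L(11)=6 → G
Q(16)−N(13)=3 → D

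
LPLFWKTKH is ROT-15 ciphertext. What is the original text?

L(11): 11−15=-4≡22 → W
P(15): 15−15=0 → A
L(11): 11−15=-4≡22 → W
F(5): 5−15=-10≡16 → Q
W(22): 22−15=7 → H
K(10): 10−15=-5≡21 → V
T(19): 19−15=4 → E
K(10): 10−15=-5≡21 → V
H(7): 7−15=-8≡18 → S

WAWQHVEVS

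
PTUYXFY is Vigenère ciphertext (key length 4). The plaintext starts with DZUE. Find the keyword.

MUAU

Subtract each crib letter from the matching ciphertext letter (mod 26):
P(15)−D(3)=12 → M
T(19)−Z(25)=-6≡20 → U
U(20)−U(20)=0 → A
Y(24)−E(4)=20 → U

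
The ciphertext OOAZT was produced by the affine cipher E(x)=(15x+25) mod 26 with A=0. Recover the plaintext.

The inverse of 15 mod 26 is 7, since 15·7=105≡1. Apply D(y)=7·(y−25) mod 26:
O(14): 7·(14−25)=-77≡1 → B
O(14): 7·(14−25)=-77≡1 → B
A(0): 7·(0−25)=-175≡7 → H
Z(25): 7·(25−25)=0 → A
T(19): 7·(19−25)=-42≡10 → K

BBHAK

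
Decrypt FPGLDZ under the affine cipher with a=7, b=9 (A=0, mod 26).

The inverse of 7 mod 26 is 15, since 7·15=105≡1. Apply D(y)=15·(y−9) mod 26:
F(5): 15·(5−9)=-60≡18 → S
P(15): 15·(15−9)=90≡12 → M
G(6): 15·(6−9)=-45≡7 → H
L(11): 15·(11−9)=30≡4 → E
D(3): 15·(3−9)=-90≡14 → O
Z(25): 15·(25−9)=240≡6 → G

SMHEOG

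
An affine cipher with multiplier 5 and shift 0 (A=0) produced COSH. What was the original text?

The inverse of 5 mod 26 is 21, since 5·21=105≡1. Apply D(y)=21·(y−0) mod 26:
C(2): 21·(2−0)=42≡16 → Q
O(14): 21·(14−0)=294≡8 → I
S(18): 21·(18−0)=378≡14 → O
H(7): 21·(7−0)=147≡17 → R

QIOR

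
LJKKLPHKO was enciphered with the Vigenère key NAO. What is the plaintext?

Repeat the key across the ciphertext: NAONAONAO
L(11)−N(13): -2≡24 → Y
J(9)−A(0): 9 → J
K(10)−O(14): -4≡22 → W
K(10)−N(13): -3≡23 → X
L(11)−A(0): 11 → L
P(15)−O(14): 1 → B
H(7)−N(13): -6≡20 → U
K(10)−A(0): 10 → K
O(14)−O(14): 0 → A

YJWXLBUKA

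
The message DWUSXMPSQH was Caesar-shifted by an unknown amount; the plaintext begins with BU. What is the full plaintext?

BUSQVKNQOF

From the crib: D(3)−B(1)=2, so the shift is 2.
Subtract 2 from each ciphertext letter:
D(3): 3−2=1 → B
W(22): 22−2=20 → U
U(20): 20−2=18 → S
S(18): 18−2=16 → Q
X(23): 23−2=21 → V
M(12): 12−2=10 → K
P(15): 15−2=13 → N
S(18): 18−2=16 → Q
Q(16): 16−2=14 → O
H(7): 7−2=5 → F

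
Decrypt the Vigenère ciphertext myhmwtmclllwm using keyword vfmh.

rtvfboavqgzpr

Repeat the key across the ciphertext: vfmhvfmhvfmhv
m(12)−v(21): -9≡17 → r
y(24)−f(5): 19 → t
h(7)−m(12): -5≡21 → v
m(12)−h(7): 5 → f
w(22)−v(21): 1 → b
t(19)−f(5): 14 → o
m(12)−m(12): 0 → a
c(2)−h(7): -5≡21 → v
l(11)−v(21): -10≡16 → q
l(11)−f(5): 6 → g
l(11)−m(12): -1≡25 → z
w(22)−h(7): 15 → p
m(12)−v(21): -9≡17 → r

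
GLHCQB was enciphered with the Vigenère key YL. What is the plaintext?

IAJRSQ

Repeat the key across the ciphertext: YLYLYL
G(6)−Y(24): -18≡8 → I
L(11)−L(11): 0 → A
H(7)−Y(24): -17≡9 → J
C(2)−L(11): -9≡17 → R
Q(16)−Y(24): -8≡18 → S
B(1)−L(11): -10≡16 → Q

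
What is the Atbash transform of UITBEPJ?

U(20) → F(5)
I(8) → R(17)
T(19) → G(6)
B(1) → Y(24)
E(4) → V(21)
P(15) → K(10)
J(9) → Q(16)

FRGYVKQ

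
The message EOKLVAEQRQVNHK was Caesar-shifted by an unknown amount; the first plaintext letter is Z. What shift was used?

5

From the crib: E(4)−Z(25)=-21≡5, so the shift is 5.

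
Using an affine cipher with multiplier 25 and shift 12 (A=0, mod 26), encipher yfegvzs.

y(24): 25·24+12=612≡14 → o
f(5): 25·5+12=137≡7 → h
e(4): 25·4+12=112≡8 → i
g(6): 25·6+12=162≡6 → g
v(21): 25·21+12=537≡17 → r
z(25): 25·25+12=637≡13 → n
s(18): 25·18+12=462≡20 → u

ohigrnu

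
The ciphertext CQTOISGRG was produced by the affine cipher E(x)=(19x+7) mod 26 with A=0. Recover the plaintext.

XVCZLRPGP

The inverse of 19 mod 26 is 11, since 19·11=209≡1. Apply D(y)=11·(y−7) mod 26:
C(2): 11·(2−7)=-55≡23 → X
Q(16): 11·(16−7)=99≡21 → V
T(19): 11·(19−7)=132≡2 → C
O(14): 11·(14−7)=77≡25 → Z
I(8): 11·(8−7)=11 → L
S(18): 11·(18−7)=121≡17 → R
G(6): 11·(6−7)=-11≡15 → P
R(17): 11·(17−7)=110≡6 → G
G(6): 11·(6−7)=-11≡15 → P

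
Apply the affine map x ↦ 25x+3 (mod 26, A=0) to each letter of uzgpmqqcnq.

u(20): 25·20+3=503≡9 → j
z(25): 25·25+3=628≡4 → e
g(6): 25·6+3=153≡23 → x
p(15): 25·15+3=378≡14 → o
m(12): 25·12+3=303≡17 → r
q(16): 25·16+3=403≡13 → n
q(16): 25·16+3=403≡13 → n
c(2): 25·2+3=53≡1 → b
n(13): 25·13+3=328≡16 → q
q(16): 25·16+3=403≡13 → n

jexornnbqn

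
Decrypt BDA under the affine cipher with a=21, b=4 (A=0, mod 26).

LVG

The inverse of 21 mod 26 is 5, since 21·5=105≡1. Apply D(y)=5·(y−4) mod 26:
B(1): 5·(1−4)=-15≡11 → L
D(3): 5·(3−4)=-5≡21 → V
A(0): 5·(0−4)=-20≡6 → G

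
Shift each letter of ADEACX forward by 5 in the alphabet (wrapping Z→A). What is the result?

A(0): 0+5=5 → F
D(3): 3+5=8 → I
E(4): 4+5=9 → J
A(0): 0+5=5 → F
C(2): 2+5=7 → H
X(23): 23+5=28≡2 → C

FIJFHC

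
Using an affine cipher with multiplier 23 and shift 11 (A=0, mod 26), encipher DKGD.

D(3): 23·3+11=80≡2 → C
K(10): 23·10+11=241≡7 → H
G(6): 23·6+11=149≡19 → T
D(3): 23·3+11=80≡2 → C

CHTC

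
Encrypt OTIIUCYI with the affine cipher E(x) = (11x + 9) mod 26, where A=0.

O(14): 11·14+9=163≡7 → H
T(19): 11·19+9=218≡10 → K
I(8): 11·8+9=97≡19 → T
I(8): 11·8+9=97≡19 → T
U(20): 11·20+9=229≡21 → V
C(2): 11·2+9=31≡5 → F
Y(24): 11·24+9=273≡13 → N
I(8): 11·8+9=97≡19 → T

HKTTVFNT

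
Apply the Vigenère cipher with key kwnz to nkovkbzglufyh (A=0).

xgbuuxmfvqsxr

Repeat the key across the message: kwnzkwnzkwnzk
n(13)+k(10): 23 → x
k(10)+w(22): 32≡6 → g
o(14)+n(13): 27≡1 → b
v(21)+z(25): 46≡20 → u
k(10)+k(10): 20 → u
b(1)+w(22): 23 → x
z(25)+n(13): 38≡12 → m
g(6)+z(25): 31≡5 → f
l(11)+k(10): 21 → v
u(20)+w(22): 42≡16 → q
f(5)+n(13): 18 → s
y(24)+z(25): 49≡23 → x
h(7)+k(10): 17 → r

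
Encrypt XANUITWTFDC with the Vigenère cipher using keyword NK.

Repeat the key across the message: NKNKNKNKNKN
X(23)+N(13): 36≡10 → K
A(0)+K(10): 10 → K
N(13)+N(13): 26≡0 → A
U(20)+K(10): 30≡4 → E
I(8)+N(13): 21 → V
T(19)+K(10): 29≡3 → D
W(22)+N(13): 35≡9 → J
T(19)+K(10): 29≡3 → D
F(5)+N(13): 18 → S
D(3)+K(10): 13 → N
C(2)+N(13): 15 → P

KKAEVDJDSNP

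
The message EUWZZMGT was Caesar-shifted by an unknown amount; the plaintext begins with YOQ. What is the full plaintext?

From the crib: E(4)−Y(24)=-20≡6, so the shift is 6.
Subtract 6 from each ciphertext letter:
E(4): 4−6=-2≡24 → Y
U(20): 20−6=14 → O
W(22): 22−6=16 → Q
Z(25): 25−6=19 → T
Z(25): 25−6=19 → T
M(12): 12−6=6 → G
G(6): 6−6=0 → A
T(19): 19−6=13 → N

YOQTTGAN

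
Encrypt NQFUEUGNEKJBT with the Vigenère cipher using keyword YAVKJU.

Repeat the key across the message: YAVKJUYAVKJUY
N(13)+Y(24): 37≡11 → L
Q(16)+A(0): 16 → Q
F(5)+V(21): 26≡0 → A
U(20)+K(10): 30≡4 → E
E(4)+J(9): 13 → N
U(20)+U(20): 40≡14 → O
G(6)+Y(24): 30≡4 → E
N(13)+A(0): 13 → N
E(4)+V(21): 25 → Z
K(10)+K(10): 20 → U
J(9)+J(9): 18 → S
B(1)+U(20): 21 → V
T(19)+Y(24): 43≡17 → R

LQAENOENZUSVR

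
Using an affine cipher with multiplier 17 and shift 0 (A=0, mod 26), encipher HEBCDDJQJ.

H(7): 17·7+0=119≡15 → P
E(4): 17·4+0=68≡16 → Q
B(1): 17·1+0=17 → R
C(2): 17·2+0=34≡8 → I
D(3): 17·3+0=51≡25 → Z
D(3): 17·3+0=51≡25 → Z
J(9): 17·9+0=153≡23 → X
Q(16): 17·16+0=272≡12 → M
J(9): 17·9+0=153≡23 → X

PQRIZZXMX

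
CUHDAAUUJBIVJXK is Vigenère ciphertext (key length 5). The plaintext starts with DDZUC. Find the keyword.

ZRIJY

Subtract each crib letter from the matching ciphertext letter (mod 26):
C(2)−D(3)=-1≡25 → Z
U(20)−D(3)=17 → R
H(7)−Z(25)=-18≡8 → I
D(3)−U(20)=-17≡9 → J
A(0)−C(2)=-2≡24 → Y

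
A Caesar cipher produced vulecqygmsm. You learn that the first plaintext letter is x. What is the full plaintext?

xwngesaiouo

From the crib: v(21)−x(23)=-2≡24, so the shift is 24.
Subtract 24 from each ciphertext letter:
v(21): 21−24=-3≡23 → x
u(20): 20−24=-4≡22 → w
l(11): 11−24=-13≡13 → n
e(4): 4−24=-20≡6 → g
c(2): 2−24=-22≡4 → e
q(16): 16−24=-8≡18 → s
y(24): 24−24=0 → a
g(6): 6−24=-18≡8 → i
m(12): 12−24=-12≡14 → o
s(18): 18−24=-6≡20 → u
m(12): 12−24=-12≡14 → o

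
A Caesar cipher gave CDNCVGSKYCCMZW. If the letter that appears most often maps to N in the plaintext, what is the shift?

The most frequent ciphertext letter is C (appears 4 times).
C is position 2; N is position 13.
Shift = -11≡15.

15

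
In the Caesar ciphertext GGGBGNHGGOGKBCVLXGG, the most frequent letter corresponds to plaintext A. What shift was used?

The most frequent ciphertext letter is G (appears 9 times).
G is position 6; A is position 0.
Shift = 6.

6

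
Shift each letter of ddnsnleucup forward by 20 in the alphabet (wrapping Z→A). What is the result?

xxhmhfyowoj

d(3): 3+20=23 → x
d(3): 3+20=23 → x
n(13): 13+20=33≡7 → h
s(18): 18+20=38≡12 → m
n(13): 13+20=33≡7 → h
l(11): 11+20=31≡5 → f
e(4): 4+20=24 → y
u(20): 20+20=40≡14 → o
c(2): 2+20=22 → w
u(20): 20+20=40≡14 → o
p(15): 15+20=35≡9 → j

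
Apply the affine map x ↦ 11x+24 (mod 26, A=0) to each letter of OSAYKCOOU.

O(14): 11·14+24=178≡22 → W
S(18): 11·18+24=222≡14 → O
A(0): 11·0+24=24 → Y
Y(24): 11·24+24=288≡2 → C
K(10): 11·10+24=134≡4 → E
C(2): 11·2+24=46≡20 → U
O(14): 11·14+24=178≡22 → W
O(14): 11·14+24=178≡22 → W
U(20): 11·20+24=244≡10 → K

WOYCEUWWK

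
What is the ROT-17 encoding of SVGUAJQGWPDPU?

S(18): 18+17=35≡9 → J
V(21): 21+17=38≡12 → M
G(6): 6+17=23 → X
U(20): 20+17=37≡11 → L
A(0): 0+17=17 → R
J(9): 9+17=26≡0 → A
Q(16): 16+17=33≡7 → H
G(6): 6+17=23 → X
W(22): 22+17=39≡13 → N
P(15): 15+17=32≡6 → G
D(3): 3+17=20 → U
P(15): 15+17=32≡6 → G
U(20): 20+17=37≡11 → L

JMXLRAHXNGUGL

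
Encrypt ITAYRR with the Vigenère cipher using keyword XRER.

FKEPOI

Repeat the key across the message: XRERXR
I(8)+X(23): 31≡5 → F
T(19)+R(17): 36≡10 → K
A(0)+E(4): 4 → E
Y(24)+R(17): 41≡15 → P
R(17)+X(23): 40≡14 → O
R(17)+R(17): 34≡8 → I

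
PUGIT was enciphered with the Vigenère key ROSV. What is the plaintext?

Repeat the key across the ciphertext: ROSVR
P(15)−R(17): -2≡24 → Y
U(20)−O(14): 6 → G
G(6)−S(18): -12≡14 → O
I(8)−V(21): -13≡13 → N
T(19)−R(17): 2 → C

YGONC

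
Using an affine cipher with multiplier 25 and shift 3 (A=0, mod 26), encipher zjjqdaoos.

z(25): 25·25+3=628≡4 → e
j(9): 25·9+3=228≡20 → u
j(9): 25·9+3=228≡20 → u
q(16): 25·16+3=403≡13 → n
d(3): 25·3+3=78≡0 → a
a(0): 25·0+3=3 → d
o(14): 25·14+3=353≡15 → p
o(14): 25·14+3=353≡15 → p
s(18): 25·18+3=453≡11 → l

euunadppl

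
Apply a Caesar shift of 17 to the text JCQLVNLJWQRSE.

J(9): 9+17=26≡0 → A
C(2): 2+17=19 → T
Q(16): 16+17=33≡7 → H
L(11): 11+17=28≡2 → C
V(21): 21+17=38≡12 → M
N(13): 13+17=30≡4 → E
L(11): 11+17=28≡2 → C
J(9): 9+17=26≡0 → A
W(22): 22+17=39≡13 → N
Q(16): 16+17=33≡7 → H
R(17): 17+17=34≡8 → I
S(18): 18+17=35≡9 → J
E(4): 4+17=21 → V

ATHCMECANHIJV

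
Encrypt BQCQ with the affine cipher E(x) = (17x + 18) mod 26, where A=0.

JEAE

B(1): 17·1+18=35≡9 → J
Q(16): 17·16+18=290≡4 → E
C(2): 17·2+18=52≡0 → A
Q(16): 17·16+18=290≡4 → E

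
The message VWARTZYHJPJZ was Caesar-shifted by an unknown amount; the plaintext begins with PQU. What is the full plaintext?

From the crib: V(21)−P(15)=6, so the shift is 6.
Subtract 6 from each ciphertext letter:
V(21): 21−6=15 → P
W(22): 22−6=16 → Q
A(0): 0−6=-6≡20 → U
R(17): 17−6=11 → L
T(19): 19−6=13 → N
Z(25): 25−6=19 → T
Y(24): 24−6=18 → S
H(7): 7−6=1 → B
J(9): 9−6=3 → D
P(15): 15−6=9 → J
J(9): 9−6=3 → D
Z(25): 25−6=19 → T

PQULNTSBDJDT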